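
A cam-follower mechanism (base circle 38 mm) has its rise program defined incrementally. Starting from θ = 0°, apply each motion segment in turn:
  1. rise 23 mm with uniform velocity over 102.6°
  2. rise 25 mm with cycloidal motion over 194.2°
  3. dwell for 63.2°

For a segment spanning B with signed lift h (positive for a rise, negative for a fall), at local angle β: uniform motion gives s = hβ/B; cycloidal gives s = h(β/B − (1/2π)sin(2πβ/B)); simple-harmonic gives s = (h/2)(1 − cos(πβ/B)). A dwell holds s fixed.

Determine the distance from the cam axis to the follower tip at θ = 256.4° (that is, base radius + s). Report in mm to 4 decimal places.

seg 1 [0°–102.6°] uniform, h=23: full span → s += 23 → s = 23.0000
seg 2 [102.6°–296.8°] cycloidal, h=25: θ=256.4° here. β=153.8, B=194.2. 25·(0.7920 − sin(2π·0.7920)/(2π)) = 23.6405 → s = 46.6405
radial distance = base radius + s = 38 + 46.6405 = 84.6405

84.6405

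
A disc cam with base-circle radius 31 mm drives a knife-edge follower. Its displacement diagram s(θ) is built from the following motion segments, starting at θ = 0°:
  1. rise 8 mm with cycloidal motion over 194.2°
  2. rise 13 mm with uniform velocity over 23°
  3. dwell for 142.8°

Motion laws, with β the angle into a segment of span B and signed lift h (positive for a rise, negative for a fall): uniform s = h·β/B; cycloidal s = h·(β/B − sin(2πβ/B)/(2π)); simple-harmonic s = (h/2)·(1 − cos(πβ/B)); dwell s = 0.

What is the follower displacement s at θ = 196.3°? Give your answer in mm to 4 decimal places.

seg 1 [0°–194.2°] cycloidal, h=8: full span → s += 8 → s = 8.0000
seg 2 [194.2°–217.2°] uniform, h=13: θ=196.3° here. β=2.1, B=23. 13·2.1/23 = 1.1870 → s = 9.1870

9.1870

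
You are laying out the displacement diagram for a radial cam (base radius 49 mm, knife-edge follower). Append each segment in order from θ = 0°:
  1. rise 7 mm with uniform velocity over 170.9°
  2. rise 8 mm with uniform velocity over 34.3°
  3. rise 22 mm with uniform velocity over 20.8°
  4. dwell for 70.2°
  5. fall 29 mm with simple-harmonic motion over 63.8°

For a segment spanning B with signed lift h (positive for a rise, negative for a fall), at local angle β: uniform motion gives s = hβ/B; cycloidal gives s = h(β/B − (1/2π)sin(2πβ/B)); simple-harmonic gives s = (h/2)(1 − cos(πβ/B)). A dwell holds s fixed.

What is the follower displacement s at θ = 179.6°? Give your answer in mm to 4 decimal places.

seg 1 [0°–170.9°] uniform, h=7: full span → s += 7 → s = 7.0000
seg 2 [170.9°–205.2°] uniform, h=8: θ=179.6° here. β=8.7, B=34.3. 8·8.7/34.3 = 2.0292 → s = 9.0292

9.0292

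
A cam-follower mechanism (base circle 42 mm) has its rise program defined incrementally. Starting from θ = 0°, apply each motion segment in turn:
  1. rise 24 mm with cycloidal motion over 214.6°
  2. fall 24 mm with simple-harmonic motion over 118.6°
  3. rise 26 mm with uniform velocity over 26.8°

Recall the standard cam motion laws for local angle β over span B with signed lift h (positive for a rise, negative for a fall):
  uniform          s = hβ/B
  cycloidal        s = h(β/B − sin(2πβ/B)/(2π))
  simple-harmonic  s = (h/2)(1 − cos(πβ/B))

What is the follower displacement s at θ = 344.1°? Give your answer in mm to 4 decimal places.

seg 1 [0°–214.6°] cycloidal, h=24: full span → s += 24 → s = 24.0000
seg 2 [214.6°–333.2°] simple-harmonic, h=-24: full span → s += -24 → s = 0.0000
seg 3 [333.2°–360°] uniform, h=26: θ=344.1° here. β=10.9, B=26.8. 26·10.9/26.8 = 10.5746 → s = 10.5746

10.5746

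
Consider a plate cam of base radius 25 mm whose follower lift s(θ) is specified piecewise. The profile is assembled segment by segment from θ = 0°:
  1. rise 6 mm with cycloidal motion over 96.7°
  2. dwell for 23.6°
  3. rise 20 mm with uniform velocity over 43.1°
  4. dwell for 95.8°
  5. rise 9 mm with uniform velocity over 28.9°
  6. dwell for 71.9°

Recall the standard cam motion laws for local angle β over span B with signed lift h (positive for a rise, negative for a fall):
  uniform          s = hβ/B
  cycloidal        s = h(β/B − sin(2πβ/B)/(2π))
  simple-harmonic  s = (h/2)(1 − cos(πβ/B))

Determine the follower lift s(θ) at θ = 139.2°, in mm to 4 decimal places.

seg 1 [0°–96.7°] cycloidal, h=6: full span → s += 6 → s = 6.0000
seg 2 [96.7°–120.3°] dwell: s stays 6.0000
seg 3 [120.3°–163.4°] uniform, h=20: θ=139.2° here. β=18.9, B=43.1. 20·18.9/43.1 = 8.7703 → s = 14.7703

14.7703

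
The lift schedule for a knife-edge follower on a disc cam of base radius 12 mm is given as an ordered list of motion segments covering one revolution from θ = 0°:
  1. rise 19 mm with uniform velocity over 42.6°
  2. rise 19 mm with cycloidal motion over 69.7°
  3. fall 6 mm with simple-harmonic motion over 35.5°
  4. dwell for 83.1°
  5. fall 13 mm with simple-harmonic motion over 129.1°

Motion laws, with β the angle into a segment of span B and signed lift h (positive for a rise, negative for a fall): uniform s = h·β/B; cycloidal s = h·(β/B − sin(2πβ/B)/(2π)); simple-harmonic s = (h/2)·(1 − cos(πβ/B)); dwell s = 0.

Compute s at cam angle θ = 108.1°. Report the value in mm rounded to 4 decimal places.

seg 1 [0°–42.6°] uniform, h=19: full span → s += 19 → s = 19.0000
seg 2 [42.6°–112.3°] cycloidal, h=19: θ=108.1° here. β=65.5, B=69.7. 19·(0.9397 − sin(2π·0.9397)/(2π)) = 18.9728 → s = 37.9728

37.9728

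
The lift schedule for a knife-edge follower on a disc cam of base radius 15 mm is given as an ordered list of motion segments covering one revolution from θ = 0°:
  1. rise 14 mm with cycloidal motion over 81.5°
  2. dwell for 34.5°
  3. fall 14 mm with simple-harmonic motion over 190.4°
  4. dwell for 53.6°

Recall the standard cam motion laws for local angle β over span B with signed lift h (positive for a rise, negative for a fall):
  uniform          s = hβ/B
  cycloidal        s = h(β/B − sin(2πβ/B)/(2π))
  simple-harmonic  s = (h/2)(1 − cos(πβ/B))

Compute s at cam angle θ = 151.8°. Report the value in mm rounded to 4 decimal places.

seg 1 [0°–81.5°] cycloidal, h=14: full span → s += 14 → s = 14.0000
seg 2 [81.5°–116°] dwell: s stays 14.0000
seg 3 [116°–306.4°] simple-harmonic, h=-14: θ=151.8° here. β=35.8, B=190.4. -14/2·(1 − cos(π·0.1880)) = -1.1861 → s = 12.8139

12.8139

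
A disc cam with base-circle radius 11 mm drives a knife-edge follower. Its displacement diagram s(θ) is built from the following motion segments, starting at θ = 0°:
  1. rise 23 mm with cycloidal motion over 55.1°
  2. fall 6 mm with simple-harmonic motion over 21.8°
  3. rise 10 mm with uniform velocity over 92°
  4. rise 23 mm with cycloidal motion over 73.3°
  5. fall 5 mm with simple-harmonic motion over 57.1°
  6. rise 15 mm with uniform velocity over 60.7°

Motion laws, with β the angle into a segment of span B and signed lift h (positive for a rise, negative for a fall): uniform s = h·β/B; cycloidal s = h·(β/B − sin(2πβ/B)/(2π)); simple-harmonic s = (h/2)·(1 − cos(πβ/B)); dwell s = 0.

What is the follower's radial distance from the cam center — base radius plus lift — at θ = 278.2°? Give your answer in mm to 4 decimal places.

seg 1 [0°–55.1°] cycloidal, h=23: full span → s += 23 → s = 23.0000
seg 2 [55.1°–76.9°] simple-harmonic, h=-6: full span → s += -6 → s = 17.0000
seg 3 [76.9°–168.9°] uniform, h=10: full span → s += 10 → s = 27.0000
seg 4 [168.9°–242.2°] cycloidal, h=23: full span → s += 23 → s = 50.0000
seg 5 [242.2°–299.3°] simple-harmonic, h=-5: θ=278.2° here. β=36, B=57.1. -5/2·(1 − cos(π·0.6305)) = -3.4963 → s = 46.5037
radial distance = base radius + s = 11 + 46.5037 = 57.5037

57.5037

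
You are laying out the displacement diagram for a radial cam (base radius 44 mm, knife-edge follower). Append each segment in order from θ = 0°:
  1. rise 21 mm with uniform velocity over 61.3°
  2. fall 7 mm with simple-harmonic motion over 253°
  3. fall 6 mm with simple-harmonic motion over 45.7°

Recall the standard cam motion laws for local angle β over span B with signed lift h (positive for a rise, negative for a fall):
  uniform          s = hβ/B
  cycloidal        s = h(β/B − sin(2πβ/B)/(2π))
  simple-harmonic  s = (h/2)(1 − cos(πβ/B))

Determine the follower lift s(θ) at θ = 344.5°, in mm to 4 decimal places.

seg 1 [0°–61.3°] uniform, h=21: full span → s += 21 → s = 21.0000
seg 2 [61.3°–314.3°] simple-harmonic, h=-7: full span → s += -7 → s = 14.0000
seg 3 [314.3°–360°] simple-harmonic, h=-6: θ=344.5° here. β=30.2, B=45.7. -6/2·(1 − cos(π·0.6608)) = -4.4521 → s = 9.5479

9.5479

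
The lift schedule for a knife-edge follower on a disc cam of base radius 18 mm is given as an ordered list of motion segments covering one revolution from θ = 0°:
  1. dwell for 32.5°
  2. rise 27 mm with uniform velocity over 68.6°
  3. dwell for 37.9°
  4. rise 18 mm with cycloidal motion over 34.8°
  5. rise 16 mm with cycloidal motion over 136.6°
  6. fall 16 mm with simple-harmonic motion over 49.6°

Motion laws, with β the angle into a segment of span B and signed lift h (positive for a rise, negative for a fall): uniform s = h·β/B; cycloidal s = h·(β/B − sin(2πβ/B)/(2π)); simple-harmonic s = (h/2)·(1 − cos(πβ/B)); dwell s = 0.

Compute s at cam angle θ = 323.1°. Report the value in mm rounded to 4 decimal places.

seg 1 [0°–32.5°] dwell: s stays 0.0000
seg 2 [32.5°–101.1°] uniform, h=27: full span → s += 27 → s = 27.0000
seg 3 [101.1°–139°] dwell: s stays 27.0000
seg 4 [139°–173.8°] cycloidal, h=18: full span → s += 18 → s = 45.0000
seg 5 [173.8°–310.4°] cycloidal, h=16: full span → s += 16 → s = 61.0000
seg 6 [310.4°–360°] simple-harmonic, h=-16: θ=323.1° here. β=12.7, B=49.6. -16/2·(1 − cos(π·0.2560)) = -2.4516 → s = 58.5484

58.5484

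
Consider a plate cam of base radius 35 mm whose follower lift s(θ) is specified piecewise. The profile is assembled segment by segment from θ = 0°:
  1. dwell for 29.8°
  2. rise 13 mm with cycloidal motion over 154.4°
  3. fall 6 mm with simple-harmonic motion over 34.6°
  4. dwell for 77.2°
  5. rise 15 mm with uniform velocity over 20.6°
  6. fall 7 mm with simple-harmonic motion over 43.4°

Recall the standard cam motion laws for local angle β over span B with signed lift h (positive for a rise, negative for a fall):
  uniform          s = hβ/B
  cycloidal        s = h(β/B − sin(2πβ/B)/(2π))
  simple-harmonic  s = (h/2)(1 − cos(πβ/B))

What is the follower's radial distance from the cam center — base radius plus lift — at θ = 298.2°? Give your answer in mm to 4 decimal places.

seg 1 [0°–29.8°] dwell: s stays 0.0000
seg 2 [29.8°–184.2°] cycloidal, h=13: full span → s += 13 → s = 13.0000
seg 3 [184.2°–218.8°] simple-harmonic, h=-6: full span → s += -6 → s = 7.0000
seg 4 [218.8°–296°] dwell: s stays 7.0000
seg 5 [296°–316.6°] uniform, h=15: θ=298.2° here. β=2.2, B=20.6. 15·2.2/20.6 = 1.6019 → s = 8.6019
radial distance = base radius + s = 35 + 8.6019 = 43.6019

43.6019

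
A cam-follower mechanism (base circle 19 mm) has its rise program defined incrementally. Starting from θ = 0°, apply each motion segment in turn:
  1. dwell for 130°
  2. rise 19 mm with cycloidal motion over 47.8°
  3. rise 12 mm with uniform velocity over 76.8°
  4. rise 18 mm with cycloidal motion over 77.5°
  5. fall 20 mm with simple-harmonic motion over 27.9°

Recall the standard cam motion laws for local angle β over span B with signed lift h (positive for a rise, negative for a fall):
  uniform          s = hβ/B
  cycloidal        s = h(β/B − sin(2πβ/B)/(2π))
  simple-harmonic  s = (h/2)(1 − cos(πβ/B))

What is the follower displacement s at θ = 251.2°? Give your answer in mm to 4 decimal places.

seg 1 [0°–130°] dwell: s stays 0.0000
seg 2 [130°–177.8°] cycloidal, h=19: full span → s += 19 → s = 19.0000
seg 3 [177.8°–254.6°] uniform, h=12: θ=251.2° here. β=73.4, B=76.8. 12·73.4/76.8 = 11.4688 → s = 30.4688

30.4688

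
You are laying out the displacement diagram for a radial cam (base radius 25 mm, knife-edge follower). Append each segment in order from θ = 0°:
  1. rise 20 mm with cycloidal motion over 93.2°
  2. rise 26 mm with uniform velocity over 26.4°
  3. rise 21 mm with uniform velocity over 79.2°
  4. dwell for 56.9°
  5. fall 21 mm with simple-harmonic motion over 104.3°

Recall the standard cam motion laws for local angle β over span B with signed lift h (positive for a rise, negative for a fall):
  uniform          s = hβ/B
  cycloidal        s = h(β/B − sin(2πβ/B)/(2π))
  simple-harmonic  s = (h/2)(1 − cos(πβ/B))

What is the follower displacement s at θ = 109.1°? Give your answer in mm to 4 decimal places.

seg 1 [0°–93.2°] cycloidal, h=20: full span → s += 20 → s = 20.0000
seg 2 [93.2°–119.6°] uniform, h=26: θ=109.1° here. β=15.9, B=26.4. 26·15.9/26.4 = 15.6591 → s = 35.6591

35.6591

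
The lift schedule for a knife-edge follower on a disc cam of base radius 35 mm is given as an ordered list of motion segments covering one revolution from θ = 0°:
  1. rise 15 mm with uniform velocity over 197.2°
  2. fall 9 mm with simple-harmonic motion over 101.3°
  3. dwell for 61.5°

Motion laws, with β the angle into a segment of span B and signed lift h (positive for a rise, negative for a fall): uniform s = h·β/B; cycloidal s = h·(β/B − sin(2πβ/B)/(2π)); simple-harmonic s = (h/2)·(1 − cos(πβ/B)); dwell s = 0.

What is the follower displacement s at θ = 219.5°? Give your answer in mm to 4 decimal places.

seg 1 [0°–197.2°] uniform, h=15: full span → s += 15 → s = 15.0000
seg 2 [197.2°–298.5°] simple-harmonic, h=-9: θ=219.5° here. β=22.3, B=101.3. -9/2·(1 − cos(π·0.2201)) = -1.0339 → s = 13.9661

13.9661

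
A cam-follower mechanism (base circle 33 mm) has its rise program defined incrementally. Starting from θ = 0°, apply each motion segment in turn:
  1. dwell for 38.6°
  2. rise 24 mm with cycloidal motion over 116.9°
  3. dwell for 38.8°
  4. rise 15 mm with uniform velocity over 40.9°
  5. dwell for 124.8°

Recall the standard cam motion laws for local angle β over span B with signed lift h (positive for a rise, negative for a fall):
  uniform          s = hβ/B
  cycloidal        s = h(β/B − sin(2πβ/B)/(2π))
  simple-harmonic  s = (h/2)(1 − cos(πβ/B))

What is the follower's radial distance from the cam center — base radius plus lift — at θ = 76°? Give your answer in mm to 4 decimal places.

seg 1 [0°–38.6°] dwell: s stays 0.0000
seg 2 [38.6°–155.5°] cycloidal, h=24: θ=76° here. β=37.4, B=116.9. 24·(0.3199 − sin(2π·0.3199)/(2π)) = 4.2215 → s = 4.2215
radial distance = base radius + s = 33 + 4.2215 = 37.2215

37.2215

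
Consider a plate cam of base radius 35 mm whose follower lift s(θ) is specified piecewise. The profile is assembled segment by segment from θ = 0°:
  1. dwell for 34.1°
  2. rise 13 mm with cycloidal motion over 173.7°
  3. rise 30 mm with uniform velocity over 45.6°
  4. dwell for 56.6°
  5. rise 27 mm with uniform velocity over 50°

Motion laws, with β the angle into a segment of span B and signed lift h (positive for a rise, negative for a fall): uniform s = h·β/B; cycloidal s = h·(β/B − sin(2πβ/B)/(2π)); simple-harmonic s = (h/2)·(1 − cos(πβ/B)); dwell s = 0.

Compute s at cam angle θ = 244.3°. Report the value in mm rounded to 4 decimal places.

seg 1 [0°–34.1°] dwell: s stays 0.0000
seg 2 [34.1°–207.8°] cycloidal, h=13: full span → s += 13 → s = 13.0000
seg 3 [207.8°–253.4°] uniform, h=30: θ=244.3° here. β=36.5, B=45.6. 30·36.5/45.6 = 24.0132 → s = 37.0132

37.0132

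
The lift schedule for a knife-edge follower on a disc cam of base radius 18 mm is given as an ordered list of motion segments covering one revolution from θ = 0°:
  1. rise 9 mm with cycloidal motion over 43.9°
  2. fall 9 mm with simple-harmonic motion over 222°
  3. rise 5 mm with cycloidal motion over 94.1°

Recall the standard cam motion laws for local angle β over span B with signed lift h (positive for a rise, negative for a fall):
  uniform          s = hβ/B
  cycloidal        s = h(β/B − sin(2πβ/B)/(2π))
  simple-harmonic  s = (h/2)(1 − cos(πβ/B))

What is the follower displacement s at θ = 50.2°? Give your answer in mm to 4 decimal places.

seg 1 [0°–43.9°] cycloidal, h=9: full span → s += 9 → s = 9.0000
seg 2 [43.9°–265.9°] simple-harmonic, h=-9: θ=50.2° here. β=6.3, B=222. -9/2·(1 − cos(π·0.0284)) = -0.0179 → s = 8.9821

8.9821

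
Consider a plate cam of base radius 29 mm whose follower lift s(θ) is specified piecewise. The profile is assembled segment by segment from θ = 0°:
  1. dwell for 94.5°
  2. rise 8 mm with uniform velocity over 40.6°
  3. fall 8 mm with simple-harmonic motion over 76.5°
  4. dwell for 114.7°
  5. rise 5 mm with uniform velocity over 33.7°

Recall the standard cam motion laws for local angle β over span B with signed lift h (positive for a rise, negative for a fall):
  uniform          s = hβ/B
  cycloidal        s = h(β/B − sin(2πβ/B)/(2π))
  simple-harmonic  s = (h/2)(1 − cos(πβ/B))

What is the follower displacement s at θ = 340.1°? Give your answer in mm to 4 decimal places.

seg 1 [0°–94.5°] dwell: s stays 0.0000
seg 2 [94.5°–135.1°] uniform, h=8: full span → s += 8 → s = 8.0000
seg 3 [135.1°–211.6°] simple-harmonic, h=-8: full span → s += -8 → s = 0.0000
seg 4 [211.6°–326.3°] dwell: s stays 0.0000
seg 5 [326.3°–360°] uniform, h=5: θ=340.1° here. β=13.8, B=33.7. 5·13.8/33.7 = 2.0475 → s = 2.0475

2.0475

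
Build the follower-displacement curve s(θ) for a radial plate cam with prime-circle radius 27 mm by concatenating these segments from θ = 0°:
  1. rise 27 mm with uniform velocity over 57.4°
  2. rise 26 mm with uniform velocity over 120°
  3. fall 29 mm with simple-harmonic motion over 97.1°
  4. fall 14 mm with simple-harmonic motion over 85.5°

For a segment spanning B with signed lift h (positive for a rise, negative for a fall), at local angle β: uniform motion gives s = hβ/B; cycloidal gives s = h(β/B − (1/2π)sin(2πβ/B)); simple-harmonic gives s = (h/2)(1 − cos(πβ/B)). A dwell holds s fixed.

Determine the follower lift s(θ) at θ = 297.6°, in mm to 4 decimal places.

seg 1 [0°–57.4°] uniform, h=27: full span → s += 27 → s = 27.0000
seg 2 [57.4°–177.4°] uniform, h=26: full span → s += 26 → s = 53.0000
seg 3 [177.4°–274.5°] simple-harmonic, h=-29: full span → s += -29 → s = 24.0000
seg 4 [274.5°–360°] simple-harmonic, h=-14: θ=297.6° here. β=23.1, B=85.5. -14/2·(1 − cos(π·0.2702)) = -2.3737 → s = 21.6263

21.6263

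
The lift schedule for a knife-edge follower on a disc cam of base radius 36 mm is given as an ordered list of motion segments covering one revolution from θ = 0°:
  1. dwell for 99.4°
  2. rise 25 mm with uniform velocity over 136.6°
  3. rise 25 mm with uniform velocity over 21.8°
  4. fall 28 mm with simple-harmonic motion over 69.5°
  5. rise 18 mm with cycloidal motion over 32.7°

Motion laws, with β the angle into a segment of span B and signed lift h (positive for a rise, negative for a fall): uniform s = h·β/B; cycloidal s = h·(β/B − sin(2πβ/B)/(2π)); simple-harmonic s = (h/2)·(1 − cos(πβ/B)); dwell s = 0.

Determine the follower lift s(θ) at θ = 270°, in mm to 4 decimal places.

seg 1 [0°–99.4°] dwell: s stays 0.0000
seg 2 [99.4°–236°] uniform, h=25: full span → s += 25 → s = 25.0000
seg 3 [236°–257.8°] uniform, h=25: full span → s += 25 → s = 50.0000
seg 4 [257.8°–327.3°] simple-harmonic, h=-28: θ=270° here. β=12.2, B=69.5. -28/2·(1 − cos(π·0.1755)) = -2.0755 → s = 47.9245

47.9245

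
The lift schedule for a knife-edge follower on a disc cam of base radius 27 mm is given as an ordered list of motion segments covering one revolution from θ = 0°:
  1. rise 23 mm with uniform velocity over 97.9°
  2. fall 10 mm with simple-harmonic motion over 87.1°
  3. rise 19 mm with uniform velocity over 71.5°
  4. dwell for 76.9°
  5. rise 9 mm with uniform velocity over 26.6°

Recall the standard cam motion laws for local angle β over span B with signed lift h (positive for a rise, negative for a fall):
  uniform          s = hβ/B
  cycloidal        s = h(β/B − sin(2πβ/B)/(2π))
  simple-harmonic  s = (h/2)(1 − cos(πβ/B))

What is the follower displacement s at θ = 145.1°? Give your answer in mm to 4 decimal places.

seg 1 [0°–97.9°] uniform, h=23: full span → s += 23 → s = 23.0000
seg 2 [97.9°–185°] simple-harmonic, h=-10: θ=145.1° here. β=47.2, B=87.1. -10/2·(1 − cos(π·0.5419)) = -5.6564 → s = 17.3436

17.3436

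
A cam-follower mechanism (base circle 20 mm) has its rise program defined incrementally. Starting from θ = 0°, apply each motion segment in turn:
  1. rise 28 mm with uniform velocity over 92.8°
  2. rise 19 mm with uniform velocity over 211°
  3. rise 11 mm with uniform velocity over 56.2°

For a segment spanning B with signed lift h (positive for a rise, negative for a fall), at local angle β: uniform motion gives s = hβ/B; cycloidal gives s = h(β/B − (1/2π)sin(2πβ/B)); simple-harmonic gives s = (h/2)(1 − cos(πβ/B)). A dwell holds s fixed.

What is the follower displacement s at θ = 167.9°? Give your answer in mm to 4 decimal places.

seg 1 [0°–92.8°] uniform, h=28: full span → s += 28 → s = 28.0000
seg 2 [92.8°–303.8°] uniform, h=19: θ=167.9° here. β=75.1, B=211. 19·75.1/211 = 6.7626 → s = 34.7626

34.7626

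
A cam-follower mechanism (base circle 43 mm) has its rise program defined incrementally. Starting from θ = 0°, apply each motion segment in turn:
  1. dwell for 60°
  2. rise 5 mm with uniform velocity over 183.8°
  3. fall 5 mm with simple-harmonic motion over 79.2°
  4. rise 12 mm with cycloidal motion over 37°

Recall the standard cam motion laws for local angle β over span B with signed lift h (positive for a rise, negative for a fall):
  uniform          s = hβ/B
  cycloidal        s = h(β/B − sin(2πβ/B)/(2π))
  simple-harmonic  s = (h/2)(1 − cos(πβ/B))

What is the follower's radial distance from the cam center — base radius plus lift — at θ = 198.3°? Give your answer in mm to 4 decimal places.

seg 1 [0°–60°] dwell: s stays 0.0000
seg 2 [60°–243.8°] uniform, h=5: θ=198.3° here. β=138.3, B=183.8. 5·138.3/183.8 = 3.7622 → s = 3.7622
radial distance = base radius + s = 43 + 3.7622 = 46.7622

46.7622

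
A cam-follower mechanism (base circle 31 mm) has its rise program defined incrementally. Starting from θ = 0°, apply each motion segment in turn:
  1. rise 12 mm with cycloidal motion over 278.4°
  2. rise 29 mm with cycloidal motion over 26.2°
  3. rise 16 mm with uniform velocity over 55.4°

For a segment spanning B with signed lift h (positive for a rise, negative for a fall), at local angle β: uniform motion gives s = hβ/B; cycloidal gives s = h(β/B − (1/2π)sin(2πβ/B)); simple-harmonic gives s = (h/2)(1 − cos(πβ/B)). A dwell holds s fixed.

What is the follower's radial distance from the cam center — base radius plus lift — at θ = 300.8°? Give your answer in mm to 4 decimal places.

seg 1 [0°–278.4°] cycloidal, h=12: full span → s += 12 → s = 12.0000
seg 2 [278.4°–304.6°] cycloidal, h=29: θ=300.8° here. β=22.4, B=26.2. 29·(0.8550 − sin(2π·0.8550)/(2π)) = 28.4415 → s = 40.4415
radial distance = base radius + s = 31 + 40.4415 = 71.4415

71.4415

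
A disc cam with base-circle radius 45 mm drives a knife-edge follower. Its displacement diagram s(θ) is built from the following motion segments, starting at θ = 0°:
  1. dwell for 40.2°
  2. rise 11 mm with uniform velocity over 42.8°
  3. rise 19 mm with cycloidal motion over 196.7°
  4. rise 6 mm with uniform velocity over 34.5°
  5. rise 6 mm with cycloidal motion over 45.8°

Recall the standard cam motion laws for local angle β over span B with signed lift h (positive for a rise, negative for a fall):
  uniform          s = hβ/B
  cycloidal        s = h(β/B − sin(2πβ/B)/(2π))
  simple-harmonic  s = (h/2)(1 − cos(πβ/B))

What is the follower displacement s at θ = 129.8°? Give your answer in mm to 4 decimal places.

seg 1 [0°–40.2°] dwell: s stays 0.0000
seg 2 [40.2°–83°] uniform, h=11: full span → s += 11 → s = 11.0000
seg 3 [83°–279.7°] cycloidal, h=19: θ=129.8° here. β=46.8, B=196.7. 19·(0.2379 − sin(2π·0.2379)/(2π)) = 1.5053 → s = 12.5053

12.5053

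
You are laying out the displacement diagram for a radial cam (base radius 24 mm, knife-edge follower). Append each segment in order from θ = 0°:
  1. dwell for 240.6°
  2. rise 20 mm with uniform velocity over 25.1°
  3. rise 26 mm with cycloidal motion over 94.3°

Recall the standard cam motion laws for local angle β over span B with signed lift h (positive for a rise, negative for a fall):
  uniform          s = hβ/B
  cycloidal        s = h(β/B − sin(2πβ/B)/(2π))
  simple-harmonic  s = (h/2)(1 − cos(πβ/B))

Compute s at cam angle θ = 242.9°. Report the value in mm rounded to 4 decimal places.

seg 1 [0°–240.6°] dwell: s stays 0.0000
seg 2 [240.6°–265.7°] uniform, h=20: θ=242.9° here. β=2.3, B=25.1. 20·2.3/25.1 = 1.8327 → s = 1.8327

1.8327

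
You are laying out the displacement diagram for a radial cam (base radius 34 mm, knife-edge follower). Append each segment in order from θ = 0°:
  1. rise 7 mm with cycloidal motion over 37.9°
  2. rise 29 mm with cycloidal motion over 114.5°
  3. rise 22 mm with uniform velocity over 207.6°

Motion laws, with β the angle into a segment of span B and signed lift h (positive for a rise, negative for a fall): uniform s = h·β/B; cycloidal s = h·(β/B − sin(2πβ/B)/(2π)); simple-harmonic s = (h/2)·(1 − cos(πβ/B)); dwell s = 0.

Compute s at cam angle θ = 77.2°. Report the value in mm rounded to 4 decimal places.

seg 1 [0°–37.9°] cycloidal, h=7: full span → s += 7 → s = 7.0000
seg 2 [37.9°–152.4°] cycloidal, h=29: θ=77.2° here. β=39.3, B=114.5. 29·(0.3432 − sin(2π·0.3432)/(2π)) = 6.1077 → s = 13.1077

13.1077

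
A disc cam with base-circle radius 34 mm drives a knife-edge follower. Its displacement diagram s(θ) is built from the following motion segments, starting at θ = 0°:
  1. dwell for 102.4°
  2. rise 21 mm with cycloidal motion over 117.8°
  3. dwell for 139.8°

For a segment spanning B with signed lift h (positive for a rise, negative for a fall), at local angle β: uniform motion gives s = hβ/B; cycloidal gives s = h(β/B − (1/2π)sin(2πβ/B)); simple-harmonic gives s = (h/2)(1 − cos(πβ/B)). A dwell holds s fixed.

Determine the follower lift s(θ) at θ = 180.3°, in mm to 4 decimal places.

seg 1 [0°–102.4°] dwell: s stays 0.0000
seg 2 [102.4°–220.2°] cycloidal, h=21: θ=180.3° here. β=77.9, B=117.8. 21·(0.6613 − sin(2π·0.6613)/(2π)) = 16.7235 → s = 16.7235

16.7235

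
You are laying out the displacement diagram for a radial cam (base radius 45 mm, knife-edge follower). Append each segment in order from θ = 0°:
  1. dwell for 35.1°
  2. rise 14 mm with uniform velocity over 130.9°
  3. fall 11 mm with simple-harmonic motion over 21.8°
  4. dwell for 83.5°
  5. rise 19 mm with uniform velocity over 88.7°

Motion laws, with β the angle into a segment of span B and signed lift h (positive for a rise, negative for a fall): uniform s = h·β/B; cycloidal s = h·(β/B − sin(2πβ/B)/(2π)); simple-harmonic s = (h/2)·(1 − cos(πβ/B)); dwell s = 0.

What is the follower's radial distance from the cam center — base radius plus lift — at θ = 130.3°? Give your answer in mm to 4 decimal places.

seg 1 [0°–35.1°] dwell: s stays 0.0000
seg 2 [35.1°–166°] uniform, h=14: θ=130.3° here. β=95.2, B=130.9. 14·95.2/130.9 = 10.1818 → s = 10.1818
radial distance = base radius + s = 45 + 10.1818 = 55.1818

55.1818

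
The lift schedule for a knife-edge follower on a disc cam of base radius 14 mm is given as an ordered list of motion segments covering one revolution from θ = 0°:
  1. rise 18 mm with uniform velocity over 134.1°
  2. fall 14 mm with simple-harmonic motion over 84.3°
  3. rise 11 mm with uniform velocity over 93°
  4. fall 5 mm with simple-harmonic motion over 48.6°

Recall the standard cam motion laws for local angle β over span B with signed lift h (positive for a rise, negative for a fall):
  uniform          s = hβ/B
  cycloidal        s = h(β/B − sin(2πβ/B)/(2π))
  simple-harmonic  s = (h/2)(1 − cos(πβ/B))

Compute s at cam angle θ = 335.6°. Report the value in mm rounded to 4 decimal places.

seg 1 [0°–134.1°] uniform, h=18: full span → s += 18 → s = 18.0000
seg 2 [134.1°–218.4°] simple-harmonic, h=-14: full span → s += -14 → s = 4.0000
seg 3 [218.4°–311.4°] uniform, h=11: full span → s += 11 → s = 15.0000
seg 4 [311.4°–360°] simple-harmonic, h=-5: θ=335.6° here. β=24.2, B=48.6. -5/2·(1 − cos(π·0.4979)) = -2.4838 → s = 12.5162

12.5162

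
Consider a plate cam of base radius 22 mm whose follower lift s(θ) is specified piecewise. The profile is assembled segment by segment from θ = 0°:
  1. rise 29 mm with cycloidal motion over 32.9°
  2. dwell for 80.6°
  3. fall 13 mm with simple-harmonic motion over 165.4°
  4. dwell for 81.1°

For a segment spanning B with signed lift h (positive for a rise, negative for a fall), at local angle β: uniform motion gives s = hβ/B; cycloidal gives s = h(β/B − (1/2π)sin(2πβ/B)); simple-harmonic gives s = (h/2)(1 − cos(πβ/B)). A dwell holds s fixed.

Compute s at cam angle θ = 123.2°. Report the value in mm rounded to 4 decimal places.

seg 1 [0°–32.9°] cycloidal, h=29: full span → s += 29 → s = 29.0000
seg 2 [32.9°–113.5°] dwell: s stays 29.0000
seg 3 [113.5°–278.9°] simple-harmonic, h=-13: θ=123.2° here. β=9.7, B=165.4. -13/2·(1 − cos(π·0.0586)) = -0.1100 → s = 28.8900

28.8900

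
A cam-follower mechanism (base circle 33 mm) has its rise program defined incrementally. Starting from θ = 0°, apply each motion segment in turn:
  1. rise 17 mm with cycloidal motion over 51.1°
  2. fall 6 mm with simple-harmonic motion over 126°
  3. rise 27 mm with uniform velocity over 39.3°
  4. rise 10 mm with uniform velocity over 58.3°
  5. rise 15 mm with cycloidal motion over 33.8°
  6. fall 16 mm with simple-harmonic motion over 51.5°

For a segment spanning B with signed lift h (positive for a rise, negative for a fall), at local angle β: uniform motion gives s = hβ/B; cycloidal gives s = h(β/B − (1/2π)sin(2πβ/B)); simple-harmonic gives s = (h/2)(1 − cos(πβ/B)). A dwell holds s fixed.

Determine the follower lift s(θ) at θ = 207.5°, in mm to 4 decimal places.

seg 1 [0°–51.1°] cycloidal, h=17: full span → s += 17 → s = 17.0000
seg 2 [51.1°–177.1°] simple-harmonic, h=-6: full span → s += -6 → s = 11.0000
seg 3 [177.1°–216.4°] uniform, h=27: θ=207.5° here. β=30.4, B=39.3. 27·30.4/39.3 = 20.8855 → s = 31.8855

31.8855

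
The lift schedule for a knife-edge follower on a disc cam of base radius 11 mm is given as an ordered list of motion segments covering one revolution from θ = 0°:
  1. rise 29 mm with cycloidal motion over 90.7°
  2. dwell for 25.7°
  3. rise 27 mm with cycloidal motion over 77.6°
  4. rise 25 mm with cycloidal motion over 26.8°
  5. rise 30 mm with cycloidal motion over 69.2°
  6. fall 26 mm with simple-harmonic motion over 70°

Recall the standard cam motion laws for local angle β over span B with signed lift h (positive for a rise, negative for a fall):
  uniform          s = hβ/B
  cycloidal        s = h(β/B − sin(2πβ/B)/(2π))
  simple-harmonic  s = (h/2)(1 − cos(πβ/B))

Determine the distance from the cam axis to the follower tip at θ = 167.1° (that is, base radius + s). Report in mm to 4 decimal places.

seg 1 [0°–90.7°] cycloidal, h=29: full span → s += 29 → s = 29.0000
seg 2 [90.7°–116.4°] dwell: s stays 29.0000
seg 3 [116.4°–194°] cycloidal, h=27: θ=167.1° here. β=50.7, B=77.6. 27·(0.6534 − sin(2π·0.6534)/(2π)) = 21.1694 → s = 50.1694
radial distance = base radius + s = 11 + 50.1694 = 61.1694

61.1694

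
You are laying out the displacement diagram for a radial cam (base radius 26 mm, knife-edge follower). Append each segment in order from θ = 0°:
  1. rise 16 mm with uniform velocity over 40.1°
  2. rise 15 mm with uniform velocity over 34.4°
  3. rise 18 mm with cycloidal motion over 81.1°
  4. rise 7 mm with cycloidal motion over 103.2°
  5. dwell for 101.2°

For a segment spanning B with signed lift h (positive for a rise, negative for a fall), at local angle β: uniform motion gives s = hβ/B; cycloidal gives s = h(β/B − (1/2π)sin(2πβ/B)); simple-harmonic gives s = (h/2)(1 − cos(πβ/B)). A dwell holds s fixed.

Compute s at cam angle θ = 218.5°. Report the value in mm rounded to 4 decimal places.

seg 1 [0°–40.1°] uniform, h=16: full span → s += 16 → s = 16.0000
seg 2 [40.1°–74.5°] uniform, h=15: full span → s += 15 → s = 31.0000
seg 3 [74.5°–155.6°] cycloidal, h=18: full span → s += 18 → s = 49.0000
seg 4 [155.6°–258.8°] cycloidal, h=7: θ=218.5° here. β=62.9, B=103.2. 7·(0.6095 − sin(2π·0.6095)/(2π)) = 4.9739 → s = 53.9739

53.9739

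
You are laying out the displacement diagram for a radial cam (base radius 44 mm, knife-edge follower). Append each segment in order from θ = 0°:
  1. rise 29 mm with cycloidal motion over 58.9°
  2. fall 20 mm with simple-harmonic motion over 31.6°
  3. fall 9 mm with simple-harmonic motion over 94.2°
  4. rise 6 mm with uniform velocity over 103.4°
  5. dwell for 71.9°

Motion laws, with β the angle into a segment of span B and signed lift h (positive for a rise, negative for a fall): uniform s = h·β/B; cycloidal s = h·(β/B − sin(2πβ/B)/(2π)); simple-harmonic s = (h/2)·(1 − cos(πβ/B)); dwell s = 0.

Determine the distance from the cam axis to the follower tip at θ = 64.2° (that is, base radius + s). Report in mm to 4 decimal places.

seg 1 [0°–58.9°] cycloidal, h=29: full span → s += 29 → s = 29.0000
seg 2 [58.9°–90.5°] simple-harmonic, h=-20: θ=64.2° here. β=5.3, B=31.6. -20/2·(1 − cos(π·0.1677)) = -1.3564 → s = 27.6436
radial distance = base radius + s = 44 + 27.6436 = 71.6436

71.6436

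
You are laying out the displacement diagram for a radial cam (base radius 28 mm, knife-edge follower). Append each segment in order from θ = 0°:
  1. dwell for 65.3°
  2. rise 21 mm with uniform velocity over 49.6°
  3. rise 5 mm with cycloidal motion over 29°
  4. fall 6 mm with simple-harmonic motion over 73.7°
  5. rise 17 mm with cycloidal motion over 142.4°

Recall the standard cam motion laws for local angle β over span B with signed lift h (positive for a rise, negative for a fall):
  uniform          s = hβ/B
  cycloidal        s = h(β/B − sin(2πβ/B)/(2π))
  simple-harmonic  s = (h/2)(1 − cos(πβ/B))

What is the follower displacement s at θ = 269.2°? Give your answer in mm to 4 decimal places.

seg 1 [0°–65.3°] dwell: s stays 0.0000
seg 2 [65.3°–114.9°] uniform, h=21: full span → s += 21 → s = 21.0000
seg 3 [114.9°–143.9°] cycloidal, h=5: full span → s += 5 → s = 26.0000
seg 4 [143.9°–217.6°] simple-harmonic, h=-6: full span → s += -6 → s = 20.0000
seg 5 [217.6°–360°] cycloidal, h=17: θ=269.2° here. β=51.6, B=142.4. 17·(0.3624 − sin(2π·0.3624)/(2π)) = 4.1012 → s = 24.1012

24.1012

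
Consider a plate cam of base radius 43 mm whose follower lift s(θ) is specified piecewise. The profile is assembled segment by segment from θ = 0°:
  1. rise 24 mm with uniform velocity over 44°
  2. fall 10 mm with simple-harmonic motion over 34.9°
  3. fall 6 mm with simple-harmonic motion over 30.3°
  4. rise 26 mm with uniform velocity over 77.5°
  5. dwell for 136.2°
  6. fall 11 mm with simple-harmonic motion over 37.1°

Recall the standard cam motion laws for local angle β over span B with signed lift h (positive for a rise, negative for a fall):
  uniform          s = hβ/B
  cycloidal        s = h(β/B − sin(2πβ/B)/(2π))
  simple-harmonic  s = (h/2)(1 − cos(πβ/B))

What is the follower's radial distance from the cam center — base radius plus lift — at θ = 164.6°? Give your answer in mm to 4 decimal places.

seg 1 [0°–44°] uniform, h=24: full span → s += 24 → s = 24.0000
seg 2 [44°–78.9°] simple-harmonic, h=-10: full span → s += -10 → s = 14.0000
seg 3 [78.9°–109.2°] simple-harmonic, h=-6: full span → s += -6 → s = 8.0000
seg 4 [109.2°–186.7°] uniform, h=26: θ=164.6° here. β=55.4, B=77.5. 26·55.4/77.5 = 18.5858 → s = 26.5858
radial distance = base radius + s = 43 + 26.5858 = 69.5858

69.5858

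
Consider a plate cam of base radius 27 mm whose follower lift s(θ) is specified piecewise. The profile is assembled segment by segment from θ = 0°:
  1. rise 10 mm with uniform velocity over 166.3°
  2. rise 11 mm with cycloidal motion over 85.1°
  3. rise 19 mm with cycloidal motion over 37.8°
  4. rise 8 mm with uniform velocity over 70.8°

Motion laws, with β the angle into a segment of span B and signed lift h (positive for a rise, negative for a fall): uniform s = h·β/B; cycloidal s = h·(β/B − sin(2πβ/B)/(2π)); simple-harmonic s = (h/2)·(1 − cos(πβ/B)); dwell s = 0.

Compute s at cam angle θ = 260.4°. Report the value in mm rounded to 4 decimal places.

seg 1 [0°–166.3°] uniform, h=10: full span → s += 10 → s = 10.0000
seg 2 [166.3°–251.4°] cycloidal, h=11: full span → s += 11 → s = 21.0000
seg 3 [251.4°–289.2°] cycloidal, h=19: θ=260.4° here. β=9, B=37.8. 19·(0.2381 − sin(2π·0.2381)/(2π)) = 1.5083 → s = 22.5083

22.5083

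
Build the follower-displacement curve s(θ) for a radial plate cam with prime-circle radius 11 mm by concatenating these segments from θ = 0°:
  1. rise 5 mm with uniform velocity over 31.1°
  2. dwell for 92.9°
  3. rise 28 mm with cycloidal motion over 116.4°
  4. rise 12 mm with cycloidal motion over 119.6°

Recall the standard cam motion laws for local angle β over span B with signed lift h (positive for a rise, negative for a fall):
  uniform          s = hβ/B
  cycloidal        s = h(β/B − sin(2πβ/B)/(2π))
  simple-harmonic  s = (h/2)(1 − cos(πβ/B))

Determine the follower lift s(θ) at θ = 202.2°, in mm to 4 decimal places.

seg 1 [0°–31.1°] uniform, h=5: full span → s += 5 → s = 5.0000
seg 2 [31.1°–124°] dwell: s stays 5.0000
seg 3 [124°–240.4°] cycloidal, h=28: θ=202.2° here. β=78.2, B=116.4. 28·(0.6718 − sin(2π·0.6718)/(2π)) = 22.7404 → s = 27.7404

27.7404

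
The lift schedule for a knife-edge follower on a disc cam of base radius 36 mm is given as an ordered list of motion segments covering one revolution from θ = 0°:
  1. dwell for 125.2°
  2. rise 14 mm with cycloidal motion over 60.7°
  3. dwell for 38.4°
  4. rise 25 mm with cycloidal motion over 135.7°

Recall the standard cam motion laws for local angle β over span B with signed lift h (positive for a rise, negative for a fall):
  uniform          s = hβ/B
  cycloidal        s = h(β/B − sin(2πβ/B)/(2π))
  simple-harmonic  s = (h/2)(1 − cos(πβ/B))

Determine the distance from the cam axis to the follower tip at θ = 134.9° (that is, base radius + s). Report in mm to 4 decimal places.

seg 1 [0°–125.2°] dwell: s stays 0.0000
seg 2 [125.2°–185.9°] cycloidal, h=14: θ=134.9° here. β=9.7, B=60.7. 14·(0.1598 − sin(2π·0.1598)/(2π)) = 0.3574 → s = 0.3574
radial distance = base radius + s = 36 + 0.3574 = 36.3574

36.3574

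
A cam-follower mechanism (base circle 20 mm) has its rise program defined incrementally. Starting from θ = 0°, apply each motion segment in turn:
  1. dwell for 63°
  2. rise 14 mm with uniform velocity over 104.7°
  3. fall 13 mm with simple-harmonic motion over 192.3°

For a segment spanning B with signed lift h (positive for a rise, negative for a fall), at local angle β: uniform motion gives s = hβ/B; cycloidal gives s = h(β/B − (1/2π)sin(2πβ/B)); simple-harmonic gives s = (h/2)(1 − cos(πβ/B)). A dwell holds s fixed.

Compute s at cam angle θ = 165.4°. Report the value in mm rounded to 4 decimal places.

seg 1 [0°–63°] dwell: s stays 0.0000
seg 2 [63°–167.7°] uniform, h=14: θ=165.4° here. β=102.4, B=104.7. 14·102.4/104.7 = 13.6925 → s = 13.6925

13.6925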